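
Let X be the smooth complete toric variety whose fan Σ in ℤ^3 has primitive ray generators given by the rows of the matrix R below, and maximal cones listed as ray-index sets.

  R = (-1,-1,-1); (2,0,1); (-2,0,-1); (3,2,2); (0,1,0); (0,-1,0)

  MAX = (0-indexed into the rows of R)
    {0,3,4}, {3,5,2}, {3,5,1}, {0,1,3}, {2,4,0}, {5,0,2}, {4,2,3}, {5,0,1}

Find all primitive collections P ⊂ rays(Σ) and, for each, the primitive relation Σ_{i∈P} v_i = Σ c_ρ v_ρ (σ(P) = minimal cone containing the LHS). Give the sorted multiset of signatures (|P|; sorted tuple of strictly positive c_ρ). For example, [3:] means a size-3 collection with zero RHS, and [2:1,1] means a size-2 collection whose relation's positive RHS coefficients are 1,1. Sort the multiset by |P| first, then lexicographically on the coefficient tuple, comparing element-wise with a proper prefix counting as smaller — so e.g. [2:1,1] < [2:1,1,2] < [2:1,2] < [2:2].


The 5 primitive collections of Σ (r=6, n=3):

  P = {1,2}:  v_{1} + v_{2} = 0  so sig = [2:]
  P = {4,5}:  v_{4} + v_{5} = 0  so sig = [2:]
  P = {1,4}:  v_{1} + v_{4} = v_{0} + v_{3}  so sig = [2:1,1]
  P = {0,2,3}:  v_{0} + v_{2} + v_{3} = v_{4}  so sig = [3:1]
  P = {0,3,5}:  v_{0} + v_{3} + v_{5} = v_{1}  so sig = [3:1]

Sorted signature multiset PRS(X):
{ [2:] ×2,  [2:1,1],  [3:1] ×2 }


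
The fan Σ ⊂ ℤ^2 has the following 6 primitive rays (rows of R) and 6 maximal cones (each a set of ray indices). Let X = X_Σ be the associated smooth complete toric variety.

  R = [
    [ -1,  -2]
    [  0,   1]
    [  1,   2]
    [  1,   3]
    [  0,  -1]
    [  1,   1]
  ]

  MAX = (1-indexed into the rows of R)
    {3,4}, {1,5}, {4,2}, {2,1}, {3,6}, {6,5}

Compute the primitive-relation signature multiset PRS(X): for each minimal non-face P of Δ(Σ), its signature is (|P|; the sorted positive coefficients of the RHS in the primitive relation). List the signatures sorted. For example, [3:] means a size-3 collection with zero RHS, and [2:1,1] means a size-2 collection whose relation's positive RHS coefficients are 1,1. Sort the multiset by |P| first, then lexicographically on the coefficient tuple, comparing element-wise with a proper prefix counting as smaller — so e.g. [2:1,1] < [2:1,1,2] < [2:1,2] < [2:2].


|primitive collections| = 9. Relations:

  P={1,3}:  v_{1} + v_{3} = 0  so sig = [2:]
  P={2,5}:  v_{2} + v_{5} = 0  so sig = [2:]
  P={1,4}:  v_{1} + v_{4} = v_{2}  so sig = [2:1]
  P={1,6}:  v_{1} + v_{6} = v_{5}  so sig = [2:1]
  P={2,3}:  v_{2} + v_{3} = v_{4}  so sig = [2:1]
  P={2,6}:  v_{2} + v_{6} = v_{3}  so sig = [2:1]
  P={3,5}:  v_{3} + v_{5} = v_{6}  so sig = [2:1]
  P={4,5}:  v_{4} + v_{5} = v_{3}  so sig = [2:1]
  P={4,6}:  v_{4} + v_{6} = 2·v_{3}  so sig = [2:2]

Signatures (|P|; sorted positive RHS coefficients), sorted:
    [2:]
    [2:]
    [2:1]
    [2:1]
    [2:1]
    [2:1]
    [2:1]
    [2:1]
    [2:2]


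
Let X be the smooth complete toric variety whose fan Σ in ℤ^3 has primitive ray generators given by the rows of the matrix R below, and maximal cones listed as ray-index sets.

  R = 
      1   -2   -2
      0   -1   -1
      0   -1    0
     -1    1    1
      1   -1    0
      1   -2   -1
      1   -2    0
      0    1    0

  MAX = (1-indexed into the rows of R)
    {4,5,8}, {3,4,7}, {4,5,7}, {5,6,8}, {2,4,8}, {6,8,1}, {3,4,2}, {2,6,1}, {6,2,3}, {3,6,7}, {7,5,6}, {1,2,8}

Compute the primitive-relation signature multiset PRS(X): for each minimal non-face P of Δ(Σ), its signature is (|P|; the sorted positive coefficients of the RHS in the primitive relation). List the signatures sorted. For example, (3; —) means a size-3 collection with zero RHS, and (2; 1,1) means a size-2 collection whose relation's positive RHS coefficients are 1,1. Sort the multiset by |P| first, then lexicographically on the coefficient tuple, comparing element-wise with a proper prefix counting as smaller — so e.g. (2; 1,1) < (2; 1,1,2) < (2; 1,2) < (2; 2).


The 11 primitive collections of Σ (r=8, n=3):

  P={3,8}:  v_{3} + v_{8} = 0  so sig = (2; —)
  P={1,4}:  v_{1} + v_{4} = v_{2}  so sig = (2; 1)
  P={2,5}:  v_{2} + v_{5} = v_{6}  so sig = (2; 1)
  P={3,5}:  v_{3} + v_{5} = v_{7}  so sig = (2; 1)
  P={4,6}:  v_{4} + v_{6} = v_{3}  so sig = (2; 1)
  P={7,8}:  v_{7} + v_{8} = v_{5}  so sig = (2; 1)
  P={1,3}:  v_{1} + v_{3} = v_{2} + v_{6}  so sig = (2; 1,1)
  P={2,7}:  v_{2} + v_{7} = v_{3} + v_{6}  so sig = (2; 1,1)
  P={1,5}:  v_{1} + v_{5} = 2·v_{6} + v_{8}  so sig = (2; 1,2)
  P={1,7}:  v_{1} + v_{7} = 2·v_{6}  so sig = (2; 2)
  P={2,6,8}:  v_{2} + v_{6} + v_{8} = v_{1}  so sig = (3; 1)

Signatures (|P|; sorted positive RHS coefficients), sorted:
{ (2; —),  (2; 1) ×5,  (2; 1,1) ×2,  (2; 1,2),  (2; 2),  (3; 1) }


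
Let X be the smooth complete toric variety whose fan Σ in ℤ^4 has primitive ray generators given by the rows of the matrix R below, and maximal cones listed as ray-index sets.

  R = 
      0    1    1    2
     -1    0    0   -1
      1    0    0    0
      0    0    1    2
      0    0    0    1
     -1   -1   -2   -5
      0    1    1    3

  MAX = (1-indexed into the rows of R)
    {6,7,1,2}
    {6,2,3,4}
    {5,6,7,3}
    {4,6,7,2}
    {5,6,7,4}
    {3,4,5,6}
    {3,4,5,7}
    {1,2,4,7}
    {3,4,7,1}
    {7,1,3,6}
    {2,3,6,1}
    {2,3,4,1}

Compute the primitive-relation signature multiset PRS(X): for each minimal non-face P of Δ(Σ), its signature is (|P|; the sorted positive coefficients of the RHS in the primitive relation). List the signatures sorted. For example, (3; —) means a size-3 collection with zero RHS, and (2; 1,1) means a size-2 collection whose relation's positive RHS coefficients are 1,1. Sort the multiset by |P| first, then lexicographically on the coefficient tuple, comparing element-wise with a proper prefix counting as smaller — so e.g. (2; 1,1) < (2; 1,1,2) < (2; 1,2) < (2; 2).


The 5 primitive collections of Σ (r=7, n=4):

  {1,5}:  v_{1} + v_{5} = v_{7}  ⇒ sig = (2; 1)
  {2,5}:  v_{2} + v_{5} = v_{4} + v_{6} + v_{7}  ⇒ sig = (2; 1,1,1)
  {1,4,6}:  v_{1} + v_{4} + v_{6} = v_{2}  ⇒ sig = (3; 1)
  {2,3,7}:  v_{2} + v_{3} + v_{7} = v_{1}  ⇒ sig = (3; 1)
  {3,4,6,7}:  v_{3} + v_{4} + v_{6} + v_{7} = 0  ⇒ sig = (4; —)

Hence PRS(X_Σ) =
[(2; 1), (2; 1,1,1), (3; 1), (3; 1), (4; —)]


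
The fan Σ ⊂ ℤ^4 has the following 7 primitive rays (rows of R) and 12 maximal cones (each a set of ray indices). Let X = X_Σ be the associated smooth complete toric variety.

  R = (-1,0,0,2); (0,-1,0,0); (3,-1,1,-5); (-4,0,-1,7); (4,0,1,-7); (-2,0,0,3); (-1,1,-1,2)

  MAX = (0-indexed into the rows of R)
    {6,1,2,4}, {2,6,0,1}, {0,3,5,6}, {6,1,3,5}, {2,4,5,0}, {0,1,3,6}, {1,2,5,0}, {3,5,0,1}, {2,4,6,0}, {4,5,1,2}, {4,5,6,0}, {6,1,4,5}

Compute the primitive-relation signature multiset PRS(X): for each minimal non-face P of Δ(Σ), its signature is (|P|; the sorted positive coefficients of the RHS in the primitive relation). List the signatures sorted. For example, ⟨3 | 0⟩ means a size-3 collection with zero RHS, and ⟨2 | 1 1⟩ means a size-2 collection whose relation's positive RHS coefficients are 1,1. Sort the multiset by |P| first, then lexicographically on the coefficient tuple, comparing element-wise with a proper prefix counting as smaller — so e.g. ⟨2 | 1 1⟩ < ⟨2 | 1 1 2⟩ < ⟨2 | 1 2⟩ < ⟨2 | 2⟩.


5 minimal non-faces of Δ(Σ) (on 7 rays):

  • {3,4}:  v_{3} + v_{4} = 0  ⟹  sig = ⟨2 | 0⟩
  • {2,3}:  v_{2} + v_{3} = v_{0} + v_{1}  ⟹  sig = ⟨2 | 1 1⟩
  • {2,5,6}:  v_{2} + v_{5} + v_{6} = 0  ⟹  sig = ⟨3 | 0⟩
  • {0,1,4}:  v_{0} + v_{1} + v_{4} = v_{2}  ⟹  sig = ⟨3 | 1⟩
  • {0,1,5,6}:  v_{0} + v_{1} + v_{5} + v_{6} = v_{3}  ⟹  sig = ⟨4 | 1⟩

Hence PRS(X_Σ) =
[⟨2 | 0⟩, ⟨2 | 1 1⟩, ⟨3 | 0⟩, ⟨3 | 1⟩, ⟨4 | 1⟩]


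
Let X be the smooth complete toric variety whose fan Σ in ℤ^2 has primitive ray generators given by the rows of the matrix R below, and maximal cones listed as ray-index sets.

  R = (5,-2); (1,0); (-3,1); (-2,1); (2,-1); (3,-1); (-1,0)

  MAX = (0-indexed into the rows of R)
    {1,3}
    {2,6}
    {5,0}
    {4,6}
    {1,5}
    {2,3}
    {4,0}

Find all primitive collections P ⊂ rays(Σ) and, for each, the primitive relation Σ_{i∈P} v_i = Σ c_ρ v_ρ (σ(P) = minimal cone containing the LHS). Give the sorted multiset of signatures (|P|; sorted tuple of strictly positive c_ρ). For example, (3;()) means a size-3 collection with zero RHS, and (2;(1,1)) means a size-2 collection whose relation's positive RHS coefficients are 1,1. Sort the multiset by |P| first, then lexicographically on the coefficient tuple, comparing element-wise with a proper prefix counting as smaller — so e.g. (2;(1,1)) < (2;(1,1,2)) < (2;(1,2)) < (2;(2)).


Δ(Σ) — 7 vertices, 14 min non-faces:

  P={1,6}:  v_{1} + v_{6} = 0 — sig = (2;())
  P={2,5}:  v_{2} + v_{5} = 0 — sig = (2;())
  P={3,4}:  v_{3} + v_{4} = 0 — sig = (2;())
  P={0,2}:  v_{0} + v_{2} = v_{4} — sig = (2;(1))
  P={0,3}:  v_{0} + v_{3} = v_{5} — sig = (2;(1))
  P={1,2}:  v_{1} + v_{2} = v_{3} — sig = (2;(1))
  P={1,4}:  v_{1} + v_{4} = v_{5} — sig = (2;(1))
  P={2,4}:  v_{2} + v_{4} = v_{6} — sig = (2;(1))
  P={3,5}:  v_{3} + v_{5} = v_{1} — sig = (2;(1))
  P={3,6}:  v_{3} + v_{6} = v_{2} — sig = (2;(1))
  P={4,5}:  v_{4} + v_{5} = v_{0} — sig = (2;(1))
  P={5,6}:  v_{5} + v_{6} = v_{4} — sig = (2;(1))
  P={0,1}:  v_{0} + v_{1} = 2·v_{5} — sig = (2;(2))
  P={0,6}:  v_{0} + v_{6} = 2·v_{4} — sig = (2;(2))

Sorted signature multiset PRS(X):
    (2;())
    (2;())
    (2;())
    (2;(1))
    (2;(1))
    (2;(1))
    (2;(1))
    (2;(1))
    (2;(1))
    (2;(1))
    (2;(1))
    (2;(1))
    (2;(2))
    (2;(2))


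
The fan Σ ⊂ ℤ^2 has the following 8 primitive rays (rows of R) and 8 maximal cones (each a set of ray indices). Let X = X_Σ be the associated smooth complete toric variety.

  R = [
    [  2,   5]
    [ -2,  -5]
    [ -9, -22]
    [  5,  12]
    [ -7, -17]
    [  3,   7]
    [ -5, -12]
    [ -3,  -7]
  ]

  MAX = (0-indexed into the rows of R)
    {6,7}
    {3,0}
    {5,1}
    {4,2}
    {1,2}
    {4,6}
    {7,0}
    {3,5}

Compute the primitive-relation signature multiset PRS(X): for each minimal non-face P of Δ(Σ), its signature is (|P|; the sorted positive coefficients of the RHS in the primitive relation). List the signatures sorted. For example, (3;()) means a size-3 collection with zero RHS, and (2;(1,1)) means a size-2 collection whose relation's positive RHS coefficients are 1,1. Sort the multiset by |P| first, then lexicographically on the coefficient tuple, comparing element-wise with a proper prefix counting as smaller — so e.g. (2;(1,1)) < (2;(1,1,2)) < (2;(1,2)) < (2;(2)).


Primitive collections (20):

  P = {0,1}:  v_{0} + v_{1} = 0 ; sig = (2;())
  P = {3,6}:  v_{3} + v_{6} = 0 ; sig = (2;())
  P = {5,7}:  v_{5} + v_{7} = 0 ; sig = (2;())
  P = {0,2}:  v_{0} + v_{2} = v_{4} ; sig = (2;(1))
  P = {0,4}:  v_{0} + v_{4} = v_{6} ; sig = (2;(1))
  P = {0,5}:  v_{0} + v_{5} = v_{3} ; sig = (2;(1))
  P = {0,6}:  v_{0} + v_{6} = v_{7} ; sig = (2;(1))
  P = {1,3}:  v_{1} + v_{3} = v_{5} ; sig = (2;(1))
  P = {1,4}:  v_{1} + v_{4} = v_{2} ; sig = (2;(1))
  P = {1,6}:  v_{1} + v_{6} = v_{4} ; sig = (2;(1))
  P = {1,7}:  v_{1} + v_{7} = v_{6} ; sig = (2;(1))
  P = {3,4}:  v_{3} + v_{4} = v_{1} ; sig = (2;(1))
  P = {3,7}:  v_{3} + v_{7} = v_{0} ; sig = (2;(1))
  P = {5,6}:  v_{5} + v_{6} = v_{1} ; sig = (2;(1))
  P = {2,7}:  v_{2} + v_{7} = v_{4} + v_{6} ; sig = (2;(1,1))
  P = {2,3}:  v_{2} + v_{3} = 2·v_{1} ; sig = (2;(2))
  P = {2,6}:  v_{2} + v_{6} = 2·v_{4} ; sig = (2;(2))
  P = {4,5}:  v_{4} + v_{5} = 2·v_{1} ; sig = (2;(2))
  P = {4,7}:  v_{4} + v_{7} = 2·v_{6} ; sig = (2;(2))
  P = {2,5}:  v_{2} + v_{5} = 3·v_{1} ; sig = (2;(3))

Signatures (|P|; sorted positive RHS coefficients), sorted:
    |P|=2: 20 collections, coeffs (), (), (), (1), (1), (1), (1), (1), (1), (1), (1), (1), (1), (1), (1,1), (2), (2), (2), (2), (3)


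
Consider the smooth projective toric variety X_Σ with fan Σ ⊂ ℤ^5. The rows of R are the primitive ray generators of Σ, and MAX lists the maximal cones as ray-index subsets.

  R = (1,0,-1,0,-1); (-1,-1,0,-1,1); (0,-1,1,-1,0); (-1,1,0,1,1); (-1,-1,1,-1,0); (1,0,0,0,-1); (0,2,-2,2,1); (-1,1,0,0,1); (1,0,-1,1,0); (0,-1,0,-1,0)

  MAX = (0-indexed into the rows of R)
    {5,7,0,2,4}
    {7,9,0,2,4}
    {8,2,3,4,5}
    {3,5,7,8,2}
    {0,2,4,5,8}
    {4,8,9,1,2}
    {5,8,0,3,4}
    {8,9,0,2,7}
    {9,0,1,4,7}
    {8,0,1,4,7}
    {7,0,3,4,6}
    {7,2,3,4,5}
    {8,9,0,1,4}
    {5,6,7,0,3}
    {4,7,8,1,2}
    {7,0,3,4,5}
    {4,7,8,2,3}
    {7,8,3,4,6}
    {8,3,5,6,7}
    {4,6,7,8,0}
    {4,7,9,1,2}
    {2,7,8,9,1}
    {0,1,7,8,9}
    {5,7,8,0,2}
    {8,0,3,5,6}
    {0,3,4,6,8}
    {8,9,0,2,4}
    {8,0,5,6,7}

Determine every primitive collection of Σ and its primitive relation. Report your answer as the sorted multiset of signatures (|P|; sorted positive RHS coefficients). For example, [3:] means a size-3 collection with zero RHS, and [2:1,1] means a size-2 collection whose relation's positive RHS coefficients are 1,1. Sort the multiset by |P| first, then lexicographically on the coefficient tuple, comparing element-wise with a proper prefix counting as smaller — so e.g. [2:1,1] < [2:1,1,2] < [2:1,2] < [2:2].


Σ has 14 primitive collections:

  • {1,5}:  v_{1} + v_{5} = v_{9}  so sig = [2:1]
  • {2,6}:  v_{2} + v_{6} = v_{7} + v_{8}  so sig = [2:1,1]
  • {5,9}:  v_{5} + v_{9} = v_{0} + v_{2}  so sig = [2:1,1]
  • {3,9}:  v_{3} + v_{9} = v_{4} + v_{7} + v_{8}  so sig = [2:1,1,1]
  • {6,9}:  v_{6} + v_{9} = v_{0} + v_{4} + 2·v_{7} + 2·v_{8}  so sig = [2:1,1,2,2]
  • {1,6}:  v_{1} + v_{6} = v_{0} + 2·v_{4} + 3·v_{7} + 3·v_{8}  so sig = [2:1,2,3,3]
  • {1,3}:  v_{1} + v_{3} = 2·v_{4} + 2·v_{7} + 2·v_{8}  so sig = [2:2,2,2]
  • {0,2,3}:  v_{0} + v_{2} + v_{3} = 0  so sig = [3:]
  • {4,5,6}:  v_{4} + v_{5} + v_{6} = v_{0} + v_{3}  so sig = [3:1,1]
  • {0,1,2}:  v_{0} + v_{1} + v_{2} = 2·v_{9}  so sig = [3:2]
  • {4,5,7,8}:  v_{4} + v_{5} + v_{7} + v_{8} = 0  so sig = [4:]
  • {0,3,7,8}:  v_{0} + v_{3} + v_{7} + v_{8} = v_{6}  so sig = [4:1]
  • {4,7,8,9}:  v_{4} + v_{7} + v_{8} + v_{9} = v_{1}  so sig = [4:1]
  • {0,2,4,7,8}:  v_{0} + v_{2} + v_{4} + v_{7} + v_{8} = v_{9}  so sig = [5:1]

Signatures (|P|; sorted positive RHS coefficients), sorted:
    |P|=2: 7 collections, coeffs (1), (1,1), (1,1), (1,1,1), (1,1,2,2), (1,2,3,3), (2,2,2)
    |P|=3: 3 collections, coeffs (), (1,1), (2)
    |P|=4: 3 collections, coeffs (), (1), (1)
    |P|=5: 1 collection, coeffs (1)


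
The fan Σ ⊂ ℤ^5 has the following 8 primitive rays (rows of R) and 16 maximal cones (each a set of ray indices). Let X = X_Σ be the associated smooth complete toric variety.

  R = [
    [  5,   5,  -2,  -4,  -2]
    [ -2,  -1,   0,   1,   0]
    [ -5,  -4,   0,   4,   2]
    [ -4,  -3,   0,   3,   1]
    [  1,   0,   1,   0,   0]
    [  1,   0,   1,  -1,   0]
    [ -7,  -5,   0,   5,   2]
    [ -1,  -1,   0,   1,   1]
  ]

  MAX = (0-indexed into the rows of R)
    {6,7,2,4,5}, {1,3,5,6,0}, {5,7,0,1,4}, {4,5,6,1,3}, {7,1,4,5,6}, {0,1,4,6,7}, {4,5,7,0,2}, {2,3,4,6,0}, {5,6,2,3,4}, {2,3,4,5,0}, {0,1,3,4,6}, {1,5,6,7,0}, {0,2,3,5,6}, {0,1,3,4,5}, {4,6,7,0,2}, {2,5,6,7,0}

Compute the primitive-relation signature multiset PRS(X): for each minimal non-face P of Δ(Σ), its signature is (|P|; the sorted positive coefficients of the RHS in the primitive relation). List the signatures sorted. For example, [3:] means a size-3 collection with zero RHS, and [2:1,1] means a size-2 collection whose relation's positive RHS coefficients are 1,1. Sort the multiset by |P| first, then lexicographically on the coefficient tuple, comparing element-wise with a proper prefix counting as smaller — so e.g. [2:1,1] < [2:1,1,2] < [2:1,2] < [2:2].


3 collections generate NE(X_Σ); each relation:

  P = {1,2}:  v_{1} + v_{2} = v_{6}  ⇒ sig = [2:1]
  P = {3,7}:  v_{3} + v_{7} = v_{2}  ⇒ sig = [2:1]
  P = {0,4,5,6}:  v_{0} + v_{4} + v_{5} + v_{6} = 0  ⇒ sig = [4:]

Signatures (|P|; sorted positive RHS coefficients), sorted:
    |P|=2: 2 collections, coeffs (1), (1)
    |P|=4: 1 collection, coeffs ()


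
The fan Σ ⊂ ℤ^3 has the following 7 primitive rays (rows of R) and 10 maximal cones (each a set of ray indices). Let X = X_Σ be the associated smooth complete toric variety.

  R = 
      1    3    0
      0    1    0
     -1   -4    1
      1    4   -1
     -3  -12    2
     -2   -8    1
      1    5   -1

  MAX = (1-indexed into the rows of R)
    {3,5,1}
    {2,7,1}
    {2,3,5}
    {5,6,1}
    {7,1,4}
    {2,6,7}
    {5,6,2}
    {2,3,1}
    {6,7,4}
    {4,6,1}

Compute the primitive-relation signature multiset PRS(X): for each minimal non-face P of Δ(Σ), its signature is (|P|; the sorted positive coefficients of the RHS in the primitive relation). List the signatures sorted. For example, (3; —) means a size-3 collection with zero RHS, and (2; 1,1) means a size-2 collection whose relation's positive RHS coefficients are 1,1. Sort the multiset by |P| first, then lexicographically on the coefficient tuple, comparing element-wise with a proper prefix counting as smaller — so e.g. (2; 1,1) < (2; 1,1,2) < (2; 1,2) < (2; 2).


Σ has 9 primitive collections:

  P={3,4}:  v_{3} + v_{4} = 0  so sig = (2; —)
  P={2,4}:  v_{2} + v_{4} = v_{7}  so sig = (2; 1)
  P={3,6}:  v_{3} + v_{6} = v_{5}  so sig = (2; 1)
  P={3,7}:  v_{3} + v_{7} = v_{2}  so sig = (2; 1)
  P={4,5}:  v_{4} + v_{5} = v_{6}  so sig = (2; 1)
  P={5,7}:  v_{5} + v_{7} = v_{2} + v_{6}  so sig = (2; 1,1)
  P={1,6,7}:  v_{1} + v_{6} + v_{7} = 0  so sig = (3; —)
  P={1,2,6}:  v_{1} + v_{2} + v_{6} = v_{3}  so sig = (3; 1)
  P={1,2,5}:  v_{1} + v_{2} + v_{5} = 2·v_{3}  so sig = (3; 2)

Sorted signature multiset PRS(X):
    |P|=2: 6 collections, coeffs (), (1), (1), (1), (1), (1,1)
    |P|=3: 3 collections, coeffs (), (1), (2)


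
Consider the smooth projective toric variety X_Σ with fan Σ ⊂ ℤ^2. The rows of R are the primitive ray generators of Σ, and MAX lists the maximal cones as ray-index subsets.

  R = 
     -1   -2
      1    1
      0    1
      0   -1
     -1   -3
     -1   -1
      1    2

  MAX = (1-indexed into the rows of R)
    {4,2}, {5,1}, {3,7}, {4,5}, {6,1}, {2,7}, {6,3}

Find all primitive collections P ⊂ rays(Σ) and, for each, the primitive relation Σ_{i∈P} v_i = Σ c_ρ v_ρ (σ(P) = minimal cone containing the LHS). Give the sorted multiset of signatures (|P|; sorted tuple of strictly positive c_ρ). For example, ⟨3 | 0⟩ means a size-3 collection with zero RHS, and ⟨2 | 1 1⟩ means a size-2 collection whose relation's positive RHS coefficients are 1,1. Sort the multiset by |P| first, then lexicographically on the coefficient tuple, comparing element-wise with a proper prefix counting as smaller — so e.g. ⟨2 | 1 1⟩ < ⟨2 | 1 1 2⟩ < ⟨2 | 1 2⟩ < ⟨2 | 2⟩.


The 14 primitive collections of Σ (r=7, n=2):

  • {1,7}:  v_{1} + v_{7} = 0  ⟹  sig = ⟨2 | 0⟩
  • {2,6}:  v_{2} + v_{6} = 0  ⟹  sig = ⟨2 | 0⟩
  • {3,4}:  v_{3} + v_{4} = 0  ⟹  sig = ⟨2 | 0⟩
  • {1,2}:  v_{1} + v_{2} = v_{4}  ⟹  sig = ⟨2 | 1⟩
  • {1,3}:  v_{1} + v_{3} = v_{6}  ⟹  sig = ⟨2 | 1⟩
  • {1,4}:  v_{1} + v_{4} = v_{5}  ⟹  sig = ⟨2 | 1⟩
  • {2,3}:  v_{2} + v_{3} = v_{7}  ⟹  sig = ⟨2 | 1⟩
  • {3,5}:  v_{3} + v_{5} = v_{1}  ⟹  sig = ⟨2 | 1⟩
  • {4,6}:  v_{4} + v_{6} = v_{1}  ⟹  sig = ⟨2 | 1⟩
  • {4,7}:  v_{4} + v_{7} = v_{2}  ⟹  sig = ⟨2 | 1⟩
  • {5,7}:  v_{5} + v_{7} = v_{4}  ⟹  sig = ⟨2 | 1⟩
  • {6,7}:  v_{6} + v_{7} = v_{3}  ⟹  sig = ⟨2 | 1⟩
  • {2,5}:  v_{2} + v_{5} = 2·v_{4}  ⟹  sig = ⟨2 | 2⟩
  • {5,6}:  v_{5} + v_{6} = 2·v_{1}  ⟹  sig = ⟨2 | 2⟩

Hence PRS(X_Σ) =
[⟨2 | 0⟩, ⟨2 | 0⟩, ⟨2 | 0⟩, ⟨2 | 1⟩, ⟨2 | 1⟩, ⟨2 | 1⟩, ⟨2 | 1⟩, ⟨2 | 1⟩, ⟨2 | 1⟩, ⟨2 | 1⟩, ⟨2 | 1⟩, ⟨2 | 1⟩, ⟨2 | 2⟩, ⟨2 | 2⟩]


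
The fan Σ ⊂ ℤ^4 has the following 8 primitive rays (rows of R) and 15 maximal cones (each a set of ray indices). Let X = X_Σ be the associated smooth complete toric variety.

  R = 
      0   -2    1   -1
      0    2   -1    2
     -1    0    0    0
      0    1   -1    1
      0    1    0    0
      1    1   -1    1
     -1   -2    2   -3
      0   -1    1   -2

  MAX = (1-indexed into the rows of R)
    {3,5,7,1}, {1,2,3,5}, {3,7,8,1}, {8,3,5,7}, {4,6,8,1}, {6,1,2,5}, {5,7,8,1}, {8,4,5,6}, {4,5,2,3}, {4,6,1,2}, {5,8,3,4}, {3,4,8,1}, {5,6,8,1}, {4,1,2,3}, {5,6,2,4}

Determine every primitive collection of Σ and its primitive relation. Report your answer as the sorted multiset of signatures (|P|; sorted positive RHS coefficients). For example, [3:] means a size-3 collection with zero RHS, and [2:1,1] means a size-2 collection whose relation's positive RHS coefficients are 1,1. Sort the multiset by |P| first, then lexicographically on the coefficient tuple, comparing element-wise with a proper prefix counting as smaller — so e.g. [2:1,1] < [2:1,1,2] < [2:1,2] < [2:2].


Σ has 7 primitive collections:

  P = {2,8}:  v_{2} + v_{8} = v_{5}  →  sig = [2:1]
  P = {3,6}:  v_{3} + v_{6} = v_{4}  →  sig = [2:1]
  P = {6,7}:  v_{6} + v_{7} = v_{8}  →  sig = [2:1]
  P = {4,7}:  v_{4} + v_{7} = v_{3} + v_{8}  →  sig = [2:1,1]
  P = {2,7}:  v_{2} + v_{7} = v_{1} + v_{3} + 2·v_{5}  →  sig = [2:1,1,2]
  P = {1,4,5}:  v_{1} + v_{4} + v_{5} = 0  →  sig = [3:]
  P = {1,3,5,8}:  v_{1} + v_{3} + v_{5} + v_{8} = v_{7}  →  sig = [4:1]

Signatures (|P|; sorted positive RHS coefficients), sorted:
[[2:1], [2:1], [2:1], [2:1,1], [2:1,1,2], [3:], [4:1]]


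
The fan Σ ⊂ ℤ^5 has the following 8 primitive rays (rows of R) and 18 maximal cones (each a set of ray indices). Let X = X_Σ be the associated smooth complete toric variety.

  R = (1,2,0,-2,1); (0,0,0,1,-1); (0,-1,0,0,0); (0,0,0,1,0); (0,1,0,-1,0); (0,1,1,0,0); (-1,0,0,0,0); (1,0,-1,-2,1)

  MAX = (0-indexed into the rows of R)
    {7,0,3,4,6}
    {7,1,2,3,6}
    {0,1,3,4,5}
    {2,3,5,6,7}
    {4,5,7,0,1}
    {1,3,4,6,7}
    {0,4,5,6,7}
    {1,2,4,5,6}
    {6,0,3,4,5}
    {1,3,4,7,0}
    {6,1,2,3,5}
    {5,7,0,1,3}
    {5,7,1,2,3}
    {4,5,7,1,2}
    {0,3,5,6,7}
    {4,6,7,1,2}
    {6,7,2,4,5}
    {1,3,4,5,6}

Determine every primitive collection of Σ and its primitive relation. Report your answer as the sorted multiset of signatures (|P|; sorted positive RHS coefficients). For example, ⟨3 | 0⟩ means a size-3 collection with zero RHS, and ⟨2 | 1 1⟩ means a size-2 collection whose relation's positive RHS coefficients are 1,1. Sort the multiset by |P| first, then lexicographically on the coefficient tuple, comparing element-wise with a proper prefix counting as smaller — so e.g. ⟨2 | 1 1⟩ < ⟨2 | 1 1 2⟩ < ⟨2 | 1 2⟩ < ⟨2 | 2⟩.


Δ(Σ) — 8 vertices, 5 min non-faces:

  • {0,2}:  v_{0} + v_{2} = v_{5} + v_{7} — sig = ⟨2 | 1 1⟩
  • {2,3,4}:  v_{2} + v_{3} + v_{4} = 0 — sig = ⟨3 | 0⟩
  • {0,1,6}:  v_{0} + v_{1} + v_{6} = v_{3} + 2·v_{4} — sig = ⟨3 | 1 2⟩
  • {1,5,6,7}:  v_{1} + v_{5} + v_{6} + v_{7} = v_{4} — sig = ⟨4 | 1⟩
  • {3,4,5,7}:  v_{3} + v_{4} + v_{5} + v_{7} = v_{0} — sig = ⟨4 | 1⟩

Signatures (|P|; sorted positive RHS coefficients), sorted:
    ⟨2 | 1 1⟩
    ⟨3 | 0⟩
    ⟨3 | 1 2⟩
    ⟨4 | 1⟩
    ⟨4 | 1⟩


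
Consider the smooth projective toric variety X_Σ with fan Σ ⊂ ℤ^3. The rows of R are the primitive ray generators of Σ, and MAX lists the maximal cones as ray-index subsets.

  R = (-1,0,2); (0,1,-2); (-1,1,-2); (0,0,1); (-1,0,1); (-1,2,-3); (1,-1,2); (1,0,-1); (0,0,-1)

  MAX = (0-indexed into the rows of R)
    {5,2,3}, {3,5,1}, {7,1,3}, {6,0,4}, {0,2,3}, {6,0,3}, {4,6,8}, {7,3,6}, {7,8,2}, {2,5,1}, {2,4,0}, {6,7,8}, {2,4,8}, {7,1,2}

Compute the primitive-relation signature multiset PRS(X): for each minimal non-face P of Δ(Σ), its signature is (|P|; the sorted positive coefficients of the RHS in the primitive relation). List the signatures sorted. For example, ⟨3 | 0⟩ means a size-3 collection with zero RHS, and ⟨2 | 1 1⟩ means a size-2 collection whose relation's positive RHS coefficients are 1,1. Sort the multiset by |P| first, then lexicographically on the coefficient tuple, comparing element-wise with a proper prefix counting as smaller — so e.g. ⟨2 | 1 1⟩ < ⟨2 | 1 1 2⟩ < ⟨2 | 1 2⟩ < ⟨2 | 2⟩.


Primitive collections (17):

  {2,6}:  v_{2} + v_{6} = 0  so sig = ⟨2 | 0⟩
  {3,8}:  v_{3} + v_{8} = 0  so sig = ⟨2 | 0⟩
  {4,7}:  v_{4} + v_{7} = 0  so sig = ⟨2 | 0⟩
  {0,7}:  v_{0} + v_{7} = v_{3}  so sig = ⟨2 | 1⟩
  {0,8}:  v_{0} + v_{8} = v_{4}  so sig = ⟨2 | 1⟩
  {3,4}:  v_{3} + v_{4} = v_{0}  so sig = ⟨2 | 1⟩
  {1,4}:  v_{1} + v_{4} = v_{2} + v_{3}  so sig = ⟨2 | 1 1⟩
  {1,6}:  v_{1} + v_{6} = v_{3} + v_{7}  so sig = ⟨2 | 1 1⟩
  {1,8}:  v_{1} + v_{8} = v_{2} + v_{7}  so sig = ⟨2 | 1 1⟩
  {5,6}:  v_{5} + v_{6} = v_{1} + v_{3}  so sig = ⟨2 | 1 1⟩
  {5,8}:  v_{5} + v_{8} = v_{1} + v_{2}  so sig = ⟨2 | 1 1⟩
  {0,1}:  v_{0} + v_{1} = v_{2} + 2·v_{3}  so sig = ⟨2 | 1 2⟩
  {5,7}:  v_{5} + v_{7} = 2·v_{1}  so sig = ⟨2 | 2⟩
  {4,5}:  v_{4} + v_{5} = 2·v_{2} + 2·v_{3}  so sig = ⟨2 | 2 2⟩
  {0,5}:  v_{0} + v_{5} = 2·v_{2} + 3·v_{3}  so sig = ⟨2 | 2 3⟩
  {1,2,3}:  v_{1} + v_{2} + v_{3} = v_{5}  so sig = ⟨3 | 1⟩
  {2,3,7}:  v_{2} + v_{3} + v_{7} = v_{1}  so sig = ⟨3 | 1⟩

Hence PRS(X_Σ) =
    |P|=2: 15 collections, coeffs (), (), (), (1), (1), (1), (1,1), (1,1), (1,1), (1,1), (1,1), (1,2), (2), (2,2), (2,3)
    |P|=3: 2 collections, coeffs (1), (1)


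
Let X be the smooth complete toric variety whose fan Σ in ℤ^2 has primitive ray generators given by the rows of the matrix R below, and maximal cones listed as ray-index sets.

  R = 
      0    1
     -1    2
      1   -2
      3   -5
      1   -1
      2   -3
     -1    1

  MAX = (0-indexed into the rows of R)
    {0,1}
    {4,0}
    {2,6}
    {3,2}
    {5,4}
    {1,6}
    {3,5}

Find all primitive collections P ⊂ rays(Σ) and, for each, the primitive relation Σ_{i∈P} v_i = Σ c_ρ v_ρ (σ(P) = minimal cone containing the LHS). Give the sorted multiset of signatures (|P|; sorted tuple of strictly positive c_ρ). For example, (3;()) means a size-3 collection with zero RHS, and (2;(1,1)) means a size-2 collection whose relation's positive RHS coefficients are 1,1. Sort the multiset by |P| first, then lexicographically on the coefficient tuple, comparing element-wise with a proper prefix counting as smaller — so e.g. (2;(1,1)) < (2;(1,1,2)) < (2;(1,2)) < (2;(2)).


Δ(Σ) — 7 vertices, 14 min non-faces:

  P={1,2}:  v_{1} + v_{2} = 0 ; sig = (2;())
  P={4,6}:  v_{4} + v_{6} = 0 ; sig = (2;())
  P={0,2}:  v_{0} + v_{2} = v_{4} ; sig = (2;(1))
  P={0,6}:  v_{0} + v_{6} = v_{1} ; sig = (2;(1))
  P={1,3}:  v_{1} + v_{3} = v_{5} ; sig = (2;(1))
  P={1,4}:  v_{1} + v_{4} = v_{0} ; sig = (2;(1))
  P={1,5}:  v_{1} + v_{5} = v_{4} ; sig = (2;(1))
  P={2,4}:  v_{2} + v_{4} = v_{5} ; sig = (2;(1))
  P={2,5}:  v_{2} + v_{5} = v_{3} ; sig = (2;(1))
  P={5,6}:  v_{5} + v_{6} = v_{2} ; sig = (2;(1))
  P={0,3}:  v_{0} + v_{3} = v_{4} + v_{5} ; sig = (2;(1,1))
  P={0,5}:  v_{0} + v_{5} = 2·v_{4} ; sig = (2;(2))
  P={3,4}:  v_{3} + v_{4} = 2·v_{5} ; sig = (2;(2))
  P={3,6}:  v_{3} + v_{6} = 2·v_{2} ; sig = (2;(2))

Sorted signature multiset PRS(X):
{ (2;()) ×2,  (2;(1)) ×8,  (2;(1,1)),  (2;(2)) ×3 }


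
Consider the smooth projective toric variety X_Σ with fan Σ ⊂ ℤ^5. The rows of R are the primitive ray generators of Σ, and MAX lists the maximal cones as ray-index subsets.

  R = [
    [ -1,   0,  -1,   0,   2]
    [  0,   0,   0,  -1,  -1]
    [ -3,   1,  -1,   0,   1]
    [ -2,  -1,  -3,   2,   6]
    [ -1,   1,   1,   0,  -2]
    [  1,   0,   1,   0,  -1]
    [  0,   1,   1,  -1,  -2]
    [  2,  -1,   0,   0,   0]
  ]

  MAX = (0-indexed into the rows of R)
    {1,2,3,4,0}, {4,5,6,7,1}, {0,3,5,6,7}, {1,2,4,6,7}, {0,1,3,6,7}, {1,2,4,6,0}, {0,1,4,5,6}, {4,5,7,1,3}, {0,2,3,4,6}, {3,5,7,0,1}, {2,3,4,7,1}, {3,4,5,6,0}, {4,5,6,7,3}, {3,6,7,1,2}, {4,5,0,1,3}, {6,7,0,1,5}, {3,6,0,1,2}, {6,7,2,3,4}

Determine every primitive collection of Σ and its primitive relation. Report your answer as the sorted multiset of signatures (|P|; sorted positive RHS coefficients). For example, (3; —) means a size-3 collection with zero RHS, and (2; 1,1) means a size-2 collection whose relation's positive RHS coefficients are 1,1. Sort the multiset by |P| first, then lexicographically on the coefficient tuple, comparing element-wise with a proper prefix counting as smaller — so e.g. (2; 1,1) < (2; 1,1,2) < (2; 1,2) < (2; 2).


|primitive collections| = 5. Relations:

  P = {2,5}:  v_{2} + v_{5} = v_{0} + v_{4}  →  sig = (2; 1,1)
  P = {0,4,7}:  v_{0} + v_{4} + v_{7} = 0  →  sig = (3; —)
  P = {0,2,7}:  v_{0} + v_{2} + v_{7} = v_{1} + v_{3} + v_{6}  →  sig = (3; 1,1,1)
  P = {1,3,4,6}:  v_{1} + v_{3} + v_{4} + v_{6} = v_{2}  →  sig = (4; 1)
  P = {1,3,5,6}:  v_{1} + v_{3} + v_{5} + v_{6} = v_{0}  →  sig = (4; 1)

Signatures (|P|; sorted positive RHS coefficients), sorted:
[(2; 1,1), (3; —), (3; 1,1,1), (4; 1), (4; 1)]


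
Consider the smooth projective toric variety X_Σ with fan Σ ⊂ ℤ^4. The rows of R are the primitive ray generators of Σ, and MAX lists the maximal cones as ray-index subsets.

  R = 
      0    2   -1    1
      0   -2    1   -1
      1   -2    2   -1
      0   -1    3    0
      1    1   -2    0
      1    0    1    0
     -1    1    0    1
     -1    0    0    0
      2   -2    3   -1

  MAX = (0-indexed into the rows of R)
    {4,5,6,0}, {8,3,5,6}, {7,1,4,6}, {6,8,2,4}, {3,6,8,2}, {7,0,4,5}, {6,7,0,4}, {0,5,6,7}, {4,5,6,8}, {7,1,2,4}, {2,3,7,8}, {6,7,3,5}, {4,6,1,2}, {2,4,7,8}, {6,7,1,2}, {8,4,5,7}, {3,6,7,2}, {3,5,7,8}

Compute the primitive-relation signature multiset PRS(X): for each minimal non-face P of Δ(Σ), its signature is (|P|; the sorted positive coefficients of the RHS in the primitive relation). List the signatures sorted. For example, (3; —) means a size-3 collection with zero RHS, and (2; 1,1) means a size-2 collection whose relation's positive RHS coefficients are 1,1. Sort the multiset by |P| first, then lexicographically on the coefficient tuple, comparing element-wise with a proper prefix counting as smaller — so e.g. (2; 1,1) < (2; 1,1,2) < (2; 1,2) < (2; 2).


12 collections generate NE(X_Σ); each relation:

  P = {0,1}:  v_{0} + v_{1} = 0  →  sig = (2; —)
  P = {0,2}:  v_{0} + v_{2} = v_{5}  →  sig = (2; 1)
  P = {1,5}:  v_{1} + v_{5} = v_{2}  →  sig = (2; 1)
  P = {2,5}:  v_{2} + v_{5} = v_{8}  →  sig = (2; 1)
  P = {3,4}:  v_{3} + v_{4} = v_{5}  →  sig = (2; 1)
  P = {0,3}:  v_{0} + v_{3} = 2·v_{5} + v_{6} + v_{7}  →  sig = (2; 1,1,2)
  P = {1,3}:  v_{1} + v_{3} = 2·v_{2} + v_{6} + v_{7}  →  sig = (2; 1,1,2)
  P = {0,8}:  v_{0} + v_{8} = 2·v_{5}  →  sig = (2; 2)
  P = {1,8}:  v_{1} + v_{8} = 2·v_{2}  →  sig = (2; 2)
  P = {6,7,8}:  v_{6} + v_{7} + v_{8} = v_{3}  →  sig = (3; 1)
  P = {2,4,6,7}:  v_{2} + v_{4} + v_{6} + v_{7} = 0  →  sig = (4; —)
  P = {4,5,6,7}:  v_{4} + v_{5} + v_{6} + v_{7} = v_{0}  →  sig = (4; 1)

Signatures (|P|; sorted positive RHS coefficients), sorted:
    |P|=2: 9 collections, coeffs (), (1), (1), (1), (1), (1,1,2), (1,1,2), (2), (2)
    |P|=3: 1 collection, coeffs (1)
    |P|=4: 2 collections, coeffs (), (1)


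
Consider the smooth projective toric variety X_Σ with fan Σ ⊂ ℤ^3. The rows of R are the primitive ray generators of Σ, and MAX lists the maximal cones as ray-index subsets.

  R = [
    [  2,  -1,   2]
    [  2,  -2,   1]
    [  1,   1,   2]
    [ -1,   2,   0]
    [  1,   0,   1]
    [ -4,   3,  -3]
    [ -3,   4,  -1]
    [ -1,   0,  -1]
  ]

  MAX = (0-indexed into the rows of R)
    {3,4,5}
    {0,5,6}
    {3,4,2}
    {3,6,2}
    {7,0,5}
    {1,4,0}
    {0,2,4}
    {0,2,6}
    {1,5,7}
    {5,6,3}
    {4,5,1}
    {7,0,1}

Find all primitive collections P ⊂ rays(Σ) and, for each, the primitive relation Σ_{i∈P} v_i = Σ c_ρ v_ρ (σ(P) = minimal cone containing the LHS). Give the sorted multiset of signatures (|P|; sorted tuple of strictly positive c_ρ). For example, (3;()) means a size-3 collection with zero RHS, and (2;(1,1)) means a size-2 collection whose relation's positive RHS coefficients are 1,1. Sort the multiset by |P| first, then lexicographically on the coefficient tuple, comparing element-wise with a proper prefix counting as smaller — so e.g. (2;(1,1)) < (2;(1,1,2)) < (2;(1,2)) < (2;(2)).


Δ(Σ) — 8 vertices, 12 min non-faces:

  P = {4,7}:  v_{4} + v_{7} = 0  →  sig = (2;())
  P = {0,3}:  v_{0} + v_{3} = v_{2}  →  sig = (2;(1))
  P = {1,3}:  v_{1} + v_{3} = v_{4}  →  sig = (2;(1))
  P = {1,6}:  v_{1} + v_{6} = v_{3}  →  sig = (2;(1))
  P = {2,5}:  v_{2} + v_{5} = v_{6}  →  sig = (2;(1))
  P = {1,2}:  v_{1} + v_{2} = v_{0} + v_{4}  →  sig = (2;(1,1))
  P = {3,7}:  v_{3} + v_{7} = v_{0} + v_{5}  →  sig = (2;(1,1))
  P = {2,7}:  v_{2} + v_{7} = 2·v_{0} + v_{5}  →  sig = (2;(1,2))
  P = {4,6}:  v_{4} + v_{6} = 2·v_{3}  →  sig = (2;(2))
  P = {6,7}:  v_{6} + v_{7} = 2·v_{0} + 2·v_{5}  →  sig = (2;(2,2))
  P = {0,1,5}:  v_{0} + v_{1} + v_{5} = 0  →  sig = (3;())
  P = {0,4,5}:  v_{0} + v_{4} + v_{5} = v_{3}  →  sig = (3;(1))

so the primitive-relation signature multiset is
    |P|=2: 10 collections, coeffs (), (1), (1), (1), (1), (1,1), (1,1), (1,2), (2), (2,2)
    |P|=3: 2 collections, coeffs (), (1)


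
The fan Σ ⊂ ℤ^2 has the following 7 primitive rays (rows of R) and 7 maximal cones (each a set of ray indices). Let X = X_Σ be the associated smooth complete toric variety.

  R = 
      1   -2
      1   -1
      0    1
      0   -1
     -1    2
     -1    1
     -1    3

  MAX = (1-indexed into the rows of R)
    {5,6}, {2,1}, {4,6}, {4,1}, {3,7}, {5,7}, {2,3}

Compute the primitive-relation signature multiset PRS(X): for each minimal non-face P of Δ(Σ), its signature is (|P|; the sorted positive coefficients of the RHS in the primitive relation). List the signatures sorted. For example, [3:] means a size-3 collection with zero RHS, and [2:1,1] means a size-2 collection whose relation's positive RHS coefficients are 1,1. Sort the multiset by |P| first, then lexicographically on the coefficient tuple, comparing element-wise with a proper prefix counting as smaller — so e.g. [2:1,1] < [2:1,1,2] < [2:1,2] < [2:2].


14 collections generate NE(X_Σ); each relation:

  P={1,5}:  v_{1} + v_{5} = 0 — sig = [2:]
  P={2,6}:  v_{2} + v_{6} = 0 — sig = [2:]
  P={3,4}:  v_{3} + v_{4} = 0 — sig = [2:]
  P={1,3}:  v_{1} + v_{3} = v_{2} — sig = [2:1]
  P={1,6}:  v_{1} + v_{6} = v_{4} — sig = [2:1]
  P={1,7}:  v_{1} + v_{7} = v_{3} — sig = [2:1]
  P={2,4}:  v_{2} + v_{4} = v_{1} — sig = [2:1]
  P={2,5}:  v_{2} + v_{5} = v_{3} — sig = [2:1]
  P={3,5}:  v_{3} + v_{5} = v_{7} — sig = [2:1]
  P={3,6}:  v_{3} + v_{6} = v_{5} — sig = [2:1]
  P={4,5}:  v_{4} + v_{5} = v_{6} — sig = [2:1]
  P={4,7}:  v_{4} + v_{7} = v_{5} — sig = [2:1]
  P={2,7}:  v_{2} + v_{7} = 2·v_{3} — sig = [2:2]
  P={6,7}:  v_{6} + v_{7} = 2·v_{5} — sig = [2:2]

Signatures (|P|; sorted positive RHS coefficients), sorted:
    [2:]
    [2:]
    [2:]
    [2:1]
    [2:1]
    [2:1]
    [2:1]
    [2:1]
    [2:1]
    [2:1]
    [2:1]
    [2:1]
    [2:2]
    [2:2]


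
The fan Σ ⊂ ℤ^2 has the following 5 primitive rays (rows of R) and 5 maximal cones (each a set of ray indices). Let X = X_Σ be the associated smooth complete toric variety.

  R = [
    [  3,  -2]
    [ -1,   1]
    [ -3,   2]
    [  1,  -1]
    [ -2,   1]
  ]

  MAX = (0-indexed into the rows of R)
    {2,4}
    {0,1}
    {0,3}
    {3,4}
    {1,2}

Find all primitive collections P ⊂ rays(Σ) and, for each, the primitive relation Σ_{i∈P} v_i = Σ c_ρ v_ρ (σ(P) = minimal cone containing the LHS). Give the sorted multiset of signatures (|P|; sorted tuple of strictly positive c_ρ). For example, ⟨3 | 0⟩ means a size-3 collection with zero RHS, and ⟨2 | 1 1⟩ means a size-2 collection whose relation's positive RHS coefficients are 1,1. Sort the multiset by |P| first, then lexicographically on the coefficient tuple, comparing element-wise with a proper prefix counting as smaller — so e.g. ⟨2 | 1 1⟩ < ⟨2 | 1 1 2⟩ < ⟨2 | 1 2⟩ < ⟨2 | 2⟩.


The 5 primitive collections of Σ (r=5, n=2):

  P = {0,2}:  v_{0} + v_{2} = 0  ⟹  sig = ⟨2 | 0⟩
  P = {1,3}:  v_{1} + v_{3} = 0  ⟹  sig = ⟨2 | 0⟩
  P = {0,4}:  v_{0} + v_{4} = v_{3}  ⟹  sig = ⟨2 | 1⟩
  P = {1,4}:  v_{1} + v_{4} = v_{2}  ⟹  sig = ⟨2 | 1⟩
  P = {2,3}:  v_{2} + v_{3} = v_{4}  ⟹  sig = ⟨2 | 1⟩

so the primitive-relation signature multiset is
{ ⟨2 | 0⟩ ×2,  ⟨2 | 1⟩ ×3 }


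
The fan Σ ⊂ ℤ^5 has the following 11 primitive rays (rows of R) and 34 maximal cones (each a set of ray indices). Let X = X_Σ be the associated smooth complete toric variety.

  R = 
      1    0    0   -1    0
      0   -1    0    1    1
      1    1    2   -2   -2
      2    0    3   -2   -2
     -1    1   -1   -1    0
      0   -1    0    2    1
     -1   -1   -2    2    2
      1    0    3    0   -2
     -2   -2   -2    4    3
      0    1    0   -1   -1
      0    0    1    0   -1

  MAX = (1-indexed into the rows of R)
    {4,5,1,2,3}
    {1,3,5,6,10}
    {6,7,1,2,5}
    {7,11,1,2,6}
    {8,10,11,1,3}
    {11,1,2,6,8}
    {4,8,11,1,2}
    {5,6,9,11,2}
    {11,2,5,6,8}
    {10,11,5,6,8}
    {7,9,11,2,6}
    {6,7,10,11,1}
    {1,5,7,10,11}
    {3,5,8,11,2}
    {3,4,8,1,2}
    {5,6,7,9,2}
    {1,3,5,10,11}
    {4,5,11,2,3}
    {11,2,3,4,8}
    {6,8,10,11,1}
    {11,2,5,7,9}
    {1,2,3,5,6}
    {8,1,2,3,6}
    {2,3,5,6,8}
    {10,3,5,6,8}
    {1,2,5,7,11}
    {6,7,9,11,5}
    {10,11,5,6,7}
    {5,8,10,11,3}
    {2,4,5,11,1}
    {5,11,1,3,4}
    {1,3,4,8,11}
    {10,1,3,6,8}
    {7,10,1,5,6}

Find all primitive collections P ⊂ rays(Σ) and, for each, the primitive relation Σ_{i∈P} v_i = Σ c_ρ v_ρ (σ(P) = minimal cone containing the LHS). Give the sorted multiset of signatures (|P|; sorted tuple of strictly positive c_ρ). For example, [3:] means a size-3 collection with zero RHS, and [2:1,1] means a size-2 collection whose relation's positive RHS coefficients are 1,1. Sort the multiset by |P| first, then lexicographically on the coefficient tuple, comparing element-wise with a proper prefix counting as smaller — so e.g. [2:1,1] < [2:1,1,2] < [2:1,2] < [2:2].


Minimal non-faces — 17 found among 11 rays, 34 max cones:

  • {2,10}:  v_{2} + v_{10} = 0  so sig = [2:]
  • {3,7}:  v_{3} + v_{7} = 0  so sig = [2:]
  • {1,9}:  v_{1} + v_{9} = v_{2} + v_{7}  so sig = [2:1,1]
  • {7,8}:  v_{7} + v_{8} = v_{6} + v_{11}  so sig = [2:1,1]
  • {4,6}:  v_{4} + v_{6} = v_{1} + v_{2} + v_{8}  so sig = [2:1,1,1]
  • {4,7}:  v_{4} + v_{7} = v_{1} + v_{2} + v_{11}  so sig = [2:1,1,1]
  • {4,10}:  v_{4} + v_{10} = v_{1} + v_{3} + v_{11}  so sig = [2:1,1,1]
  • {3,9}:  v_{3} + v_{9} = v_{2} + v_{5} + v_{6} + v_{11}  so sig = [2:1,1,1,1]
  • {9,10}:  v_{9} + v_{10} = v_{5} + v_{6} + v_{7} + v_{11}  so sig = [2:1,1,1,1]
  • {8,9}:  v_{8} + v_{9} = v_{2} + v_{5} + 2·v_{6} + 2·v_{11}  so sig = [2:1,1,2,2]
  • {4,9}:  v_{4} + v_{9} = 2·v_{2} + v_{11}  so sig = [2:1,2]
  • {1,5,8}:  v_{1} + v_{5} + v_{8} = v_{3}  so sig = [3:1]
  • {3,6,11}:  v_{3} + v_{6} + v_{11} = v_{8}  so sig = [3:1]
  • {4,5,8}:  v_{4} + v_{5} + v_{8} = v_{2} + 2·v_{3} + v_{11}  so sig = [3:1,1,2]
  • {1,5,6,11}:  v_{1} + v_{5} + v_{6} + v_{11} = 0  so sig = [4:]
  • {1,2,3,11}:  v_{1} + v_{2} + v_{3} + v_{11} = v_{4}  so sig = [4:1]
  • {2,5,6,7,11}:  v_{2} + v_{5} + v_{6} + v_{7} + v_{11} = v_{9}  so sig = [5:1]

Sorted signature multiset PRS(X):
    |P|=2: 11 collections, coeffs (), (), (1,1), (1,1), (1,1,1), (1,1,1), (1,1,1), (1,1,1,1), (1,1,1,1), (1,1,2,2), (1,2)
    |P|=3: 3 collections, coeffs (1), (1), (1,1,2)
    |P|=4: 2 collections, coeffs (), (1)
    |P|=5: 1 collection, coeffs (1)


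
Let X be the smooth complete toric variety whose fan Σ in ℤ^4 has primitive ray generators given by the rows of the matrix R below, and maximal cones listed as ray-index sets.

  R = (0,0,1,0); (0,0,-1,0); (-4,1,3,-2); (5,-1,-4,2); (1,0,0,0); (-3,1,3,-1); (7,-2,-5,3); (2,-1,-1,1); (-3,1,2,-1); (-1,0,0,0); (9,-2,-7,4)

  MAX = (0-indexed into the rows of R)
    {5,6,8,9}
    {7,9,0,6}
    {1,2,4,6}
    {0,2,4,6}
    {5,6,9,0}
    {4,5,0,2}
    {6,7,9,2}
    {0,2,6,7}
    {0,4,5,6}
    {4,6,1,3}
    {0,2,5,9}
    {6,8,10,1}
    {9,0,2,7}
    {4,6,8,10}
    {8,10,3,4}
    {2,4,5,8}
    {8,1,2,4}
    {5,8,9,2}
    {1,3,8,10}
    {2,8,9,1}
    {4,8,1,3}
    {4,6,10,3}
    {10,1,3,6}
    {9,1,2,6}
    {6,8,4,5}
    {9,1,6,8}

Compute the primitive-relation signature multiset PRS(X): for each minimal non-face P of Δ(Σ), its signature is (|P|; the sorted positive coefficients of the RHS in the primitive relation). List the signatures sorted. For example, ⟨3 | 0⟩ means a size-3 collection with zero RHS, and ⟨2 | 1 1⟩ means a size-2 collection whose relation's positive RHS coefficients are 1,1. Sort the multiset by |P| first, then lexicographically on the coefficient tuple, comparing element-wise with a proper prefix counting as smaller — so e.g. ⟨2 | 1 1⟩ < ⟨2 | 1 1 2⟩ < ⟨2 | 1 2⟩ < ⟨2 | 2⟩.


|primitive collections| = 24. Relations:

  P = {0,1}:  v_{0} + v_{1} = 0  so sig = ⟨2 | 0⟩
  P = {4,9}:  v_{4} + v_{9} = 0  so sig = ⟨2 | 0⟩
  P = {0,8}:  v_{0} + v_{8} = v_{5}  so sig = ⟨2 | 1⟩
  P = {1,5}:  v_{1} + v_{5} = v_{8}  so sig = ⟨2 | 1⟩
  P = {2,10}:  v_{2} + v_{10} = v_{3}  so sig = ⟨2 | 1⟩
  P = {3,7}:  v_{3} + v_{7} = v_{6}  so sig = ⟨2 | 1⟩
  P = {2,3}:  v_{2} + v_{3} = v_{1} + v_{4}  so sig = ⟨2 | 1 1⟩
  P = {7,8}:  v_{7} + v_{8} = v_{0} + v_{9}  so sig = ⟨2 | 1 1⟩
  P = {0,3}:  v_{0} + v_{3} = v_{4} + v_{6} + v_{8}  so sig = ⟨2 | 1 1 1⟩
  P = {1,7}:  v_{1} + v_{7} = v_{2} + v_{6} + v_{9}  so sig = ⟨2 | 1 1 1⟩
  P = {3,9}:  v_{3} + v_{9} = v_{1} + v_{6} + v_{8}  so sig = ⟨2 | 1 1 1⟩
  P = {4,7}:  v_{4} + v_{7} = v_{0} + v_{2} + v_{6}  so sig = ⟨2 | 1 1 1⟩
  P = {3,5}:  v_{3} + v_{5} = v_{4} + v_{6} + 2·v_{8}  so sig = ⟨2 | 1 1 2⟩
  P = {5,7}:  v_{5} + v_{7} = 2·v_{0} + v_{9}  so sig = ⟨2 | 1 2⟩
  P = {7,10}:  v_{7} + v_{10} = 2·v_{6} + v_{8}  so sig = ⟨2 | 1 2⟩
  P = {0,10}:  v_{0} + v_{10} = v_{4} + 2·v_{6} + 2·v_{8}  so sig = ⟨2 | 1 2 2⟩
  P = {9,10}:  v_{9} + v_{10} = v_{1} + 2·v_{6} + 2·v_{8}  so sig = ⟨2 | 1 2 2⟩
  P = {5,10}:  v_{5} + v_{10} = v_{4} + 2·v_{6} + 3·v_{8}  so sig = ⟨2 | 1 2 3⟩
  P = {2,6,8}:  v_{2} + v_{6} + v_{8} = 0  so sig = ⟨3 | 0⟩
  P = {2,5,6}:  v_{2} + v_{5} + v_{6} = v_{0}  so sig = ⟨3 | 1⟩
  P = {3,6,8}:  v_{3} + v_{6} + v_{8} = v_{10}  so sig = ⟨3 | 1⟩
  P = {1,4,10}:  v_{1} + v_{4} + v_{10} = 2·v_{3}  so sig = ⟨3 | 2⟩
  P = {0,2,6,9}:  v_{0} + v_{2} + v_{6} + v_{9} = v_{7}  so sig = ⟨4 | 1⟩
  P = {1,4,6,8}:  v_{1} + v_{4} + v_{6} + v_{8} = v_{3}  so sig = ⟨4 | 1⟩

Sorted signature multiset PRS(X):
    |P|=2: 18 collections, coeffs (), (), (1), (1), (1), (1), (1,1), (1,1), (1,1,1), (1,1,1), (1,1,1), (1,1,1), (1,1,2), (1,2), (1,2), (1,2,2), (1,2,2), (1,2,3)
    |P|=3: 4 collections, coeffs (), (1), (1), (2)
    |P|=4: 2 collections, coeffs (1), (1)
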